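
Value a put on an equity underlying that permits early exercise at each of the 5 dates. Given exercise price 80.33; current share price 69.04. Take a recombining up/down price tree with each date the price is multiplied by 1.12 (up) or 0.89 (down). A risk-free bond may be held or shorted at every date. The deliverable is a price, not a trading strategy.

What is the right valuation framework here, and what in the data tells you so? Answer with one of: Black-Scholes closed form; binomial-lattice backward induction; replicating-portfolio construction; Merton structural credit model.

Key observation: the exercise right at every one of the 5 steps is what matters: each node needs max(80.33 − S, continuation), which only the stepwise tree valuation starting from spot 69.04 delivers.

framework: binomial-lattice backward induction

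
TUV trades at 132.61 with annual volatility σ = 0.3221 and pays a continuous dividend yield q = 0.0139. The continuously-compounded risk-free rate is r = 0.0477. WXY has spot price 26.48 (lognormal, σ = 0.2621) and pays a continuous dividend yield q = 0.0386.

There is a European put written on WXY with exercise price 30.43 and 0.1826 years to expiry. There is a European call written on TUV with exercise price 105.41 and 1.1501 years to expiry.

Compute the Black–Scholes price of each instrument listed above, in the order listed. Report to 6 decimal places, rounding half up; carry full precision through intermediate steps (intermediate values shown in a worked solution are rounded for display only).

price(WXY put K=30.43) = 4.039440
price(TUV call K=105.41) = 35.613916

[WXY put K=30.43]
σ√T = 0.2621·√0.1826 = 0.112000
d₁ = (ln(S/K) + (r−q+σ²/2)T) / (σ√T) = (ln(26.48/30.43) + (0.0477−0.0386+0.2621²/2)·0.1826) / 0.112000 = (-0.139039 + 0.007934) / 0.112000 = -1.170587
d₂ = d₁ − σ√T = -1.170587 − 0.112000 = -1.282587
e^{−rT} = 0.991328
e^{−qT} = 0.992976
N(−d₁) = 0.879118,  N(−d₂) = 0.900182
price = K·e^{−rT}·N(−d₂) − S·e^{−qT}·N(−d₁) = 27.154973 − 23.115533 = 4.039440
[TUV call K=105.41]
σ√T = 0.3221·√1.1501 = 0.345429
d₁ = (ln(S/K) + (r−q+σ²/2)T) / (σ√T) = (ln(132.61/105.41) + (0.0477−0.0139+0.3221²/2)·1.1501) / 0.345429 = (0.229555 + 0.098534) / 0.345429 = 0.949802
d₂ = d₁ − σ√T = 0.949802 − 0.345429 = 0.604373
e^{−rT} = 0.946618
e^{−qT} = 0.984141
N(d₁) = 0.828894,  N(d₂) = 0.727202
price = S·e^{−qT}·N(d₁) − K·e^{−rT}·N(d₂) = 108.176323 − 72.562407 = 35.613916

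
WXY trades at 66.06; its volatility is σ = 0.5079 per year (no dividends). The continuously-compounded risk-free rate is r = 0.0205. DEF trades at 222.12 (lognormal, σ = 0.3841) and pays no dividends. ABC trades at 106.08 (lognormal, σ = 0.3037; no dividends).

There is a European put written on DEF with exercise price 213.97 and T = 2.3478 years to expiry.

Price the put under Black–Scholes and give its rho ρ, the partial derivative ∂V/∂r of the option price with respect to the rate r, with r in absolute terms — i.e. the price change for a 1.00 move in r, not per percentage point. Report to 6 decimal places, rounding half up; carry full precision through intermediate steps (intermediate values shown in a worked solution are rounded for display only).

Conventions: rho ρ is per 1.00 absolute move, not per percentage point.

price = 40.704558
ρ = -267.724813

σ√T = 0.3841·√2.3478 = 0.588538
d₁ = (ln(S/K) + (r+σ²/2)T) / (σ√T) = (ln(222.12/213.97) + (0.0205+0.3841²/2)·2.3478) / 0.588538 = (0.037382 + 0.221319) / 0.588538 = 0.439565
d₂ = d₁ − σ√T = 0.439565 − 0.588538 = -0.148974
e^{−rT} = 0.953010
N(−d₁) = 0.330126,  N(−d₂) = 0.559213
Put price V = K·e^{−rT}·N(−d₂) − S·N(−d₁) = 114.032206 − 73.327648 = 40.704558
ρ = −K·T·e^{−rT}·N(−d₂) = -267.724813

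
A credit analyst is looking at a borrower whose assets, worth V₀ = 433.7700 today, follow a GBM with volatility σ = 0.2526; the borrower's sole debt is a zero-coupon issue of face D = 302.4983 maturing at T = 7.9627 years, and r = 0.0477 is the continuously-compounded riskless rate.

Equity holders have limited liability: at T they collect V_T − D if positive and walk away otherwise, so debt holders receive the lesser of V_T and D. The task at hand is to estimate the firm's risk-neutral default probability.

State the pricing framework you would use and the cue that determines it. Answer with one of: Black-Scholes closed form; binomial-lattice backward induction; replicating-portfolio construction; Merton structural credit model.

Key observation: the question is about default risk generated by asset-value dynamics against a debt face of 302.4983 — the structural framework prices exactly that.

framework: Merton structural credit model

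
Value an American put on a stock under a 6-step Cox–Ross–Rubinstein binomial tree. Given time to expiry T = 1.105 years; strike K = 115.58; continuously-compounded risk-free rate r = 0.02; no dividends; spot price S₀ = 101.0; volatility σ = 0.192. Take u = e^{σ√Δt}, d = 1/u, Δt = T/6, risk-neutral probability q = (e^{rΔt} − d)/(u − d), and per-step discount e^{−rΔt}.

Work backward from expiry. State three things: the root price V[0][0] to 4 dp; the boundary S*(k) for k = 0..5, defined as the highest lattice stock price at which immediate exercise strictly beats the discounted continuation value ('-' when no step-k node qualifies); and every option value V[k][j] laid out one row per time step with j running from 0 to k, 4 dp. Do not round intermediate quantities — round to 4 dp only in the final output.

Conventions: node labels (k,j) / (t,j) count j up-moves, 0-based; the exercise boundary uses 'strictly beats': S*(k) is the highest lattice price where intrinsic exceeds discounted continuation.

price = 16.5632
boundary = - - 85.6551 93.0116 85.6551 93.0116
tree:
16.5632
22.7426 10.5494
29.9249 15.7786 5.4349
36.6996 22.5684 9.1529 1.7833
42.9385 29.9249 14.8209 3.5925 0.0000
48.6839 36.6996 22.5684 7.2373 0.0000 0.0000
53.9750 42.9385 29.9249 14.5800 0.0000 0.0000 0.0000

Δt=0.18417, u=1.08589, d=0.92091, q=0.50178, disc=e^(-rΔt)=0.99632
k=6 terminal: V=max(K-S,0) → 53.9750 42.9385 29.9249 14.5800 0.0000 0.0000 0.0000
k=5: j=0 S=66.8961 intr=48.6839 cont=48.2590 V=48.6839[EX]; j=1 S=78.8804 intr=36.6996 cont=36.2747 V=36.6996[EX]; j=2 S=93.0116 intr=22.5684 cont=22.1434 V=22.5684[EX]; j=3 S=109.6745 intr=5.9055 cont=7.2373 V=7.2373[hold]; j=4 S=129.3224 intr=0.0000 cont=0.0000 V=0.0000[hold]; j=5 S=152.4903 intr=0.0000 cont=0.0000 V=0.0000[hold]  S*(5)=93.0116
k=4: j=0 S=72.6415 intr=42.9385 cont=42.5136 V=42.9385[EX]; j=1 S=85.6551 intr=29.9249 cont=29.5000 V=29.9249[EX]; j=2 S=101.0000 intr=14.5800 cont=14.8209 V=14.8209[hold]; j=3 S=119.0940 intr=0.0000 cont=3.5925 V=3.5925[hold]; j=4 S=140.4294 intr=0.0000 cont=0.0000 V=0.0000[hold]  S*(4)=85.6551
k=3: j=0 S=78.8804 intr=36.6996 cont=36.2747 V=36.6996[EX]; j=1 S=93.0116 intr=22.5684 cont=22.2639 V=22.5684[EX]; j=2 S=109.6745 intr=5.9055 cont=9.1529 V=9.1529[hold]; j=3 S=129.3224 intr=0.0000 cont=1.7833 V=1.7833[hold]  S*(3)=93.0116
k=2: j=0 S=85.6551 intr=29.9249 cont=29.5000 V=29.9249[EX]; j=1 S=101.0000 intr=14.5800 cont=15.7786 V=15.7786[hold]; j=2 S=119.0940 intr=0.0000 cont=5.4349 V=5.4349[hold]  S*(2)=85.6551
k=1: j=0 S=93.0116 intr=22.5684 cont=22.7426 V=22.7426[hold]; j=1 S=109.6745 intr=5.9055 cont=10.5494 V=10.5494[hold]  S*(1)=-
k=0: j=0 S=101.0000 intr=14.5800 cont=16.5632 V=16.5632[hold]  S*(0)=-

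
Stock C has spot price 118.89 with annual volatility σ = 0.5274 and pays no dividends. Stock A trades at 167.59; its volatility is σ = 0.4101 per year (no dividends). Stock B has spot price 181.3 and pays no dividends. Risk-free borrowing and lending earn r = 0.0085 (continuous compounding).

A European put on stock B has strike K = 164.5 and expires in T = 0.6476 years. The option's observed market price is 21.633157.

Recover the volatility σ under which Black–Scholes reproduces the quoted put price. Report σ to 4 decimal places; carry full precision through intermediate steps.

At σ = 0.5402 the Black–Scholes value reproduces the quote:
σ√T = 0.5402·√0.6476 = 0.434718
d₁ = (ln(S/K) + (r+σ²/2)T) / (σ√T) = (ln(181.3/164.5) + (0.0085+0.5402²/2)·0.6476) / 0.434718 = (0.097243 + 0.099995) / 0.434718 = 0.453713
d₂ = d₁ − σ√T = 0.453713 − 0.434718 = 0.018994
e^{−rT} = 0.994511
N(−d₁) = 0.325018,  N(−d₂) = 0.492423
V = K·e^{−rT}·N(−d₂) − S·N(−d₁) = 80.558896 − 58.925740 = 21.633157 (matching the quote); vega is positive throughout, so no other σ reproduces this price

sigma = 0.5402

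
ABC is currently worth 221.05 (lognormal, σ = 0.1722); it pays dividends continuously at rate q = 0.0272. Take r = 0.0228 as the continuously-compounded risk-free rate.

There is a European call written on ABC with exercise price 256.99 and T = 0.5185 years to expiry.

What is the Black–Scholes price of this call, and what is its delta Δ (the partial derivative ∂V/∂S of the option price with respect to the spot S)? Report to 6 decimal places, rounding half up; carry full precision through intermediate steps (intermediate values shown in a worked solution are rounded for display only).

price = 1.525858
Δ = 0.119039

σ√T = 0.1722·√0.5185 = 0.123996
d₁ = (ln(S/K) + (r−q+σ²/2)T) / (σ√T) = (ln(221.05/256.99) + (0.0228−0.0272+0.1722²/2)·0.5185) / 0.123996 = (-0.150648 + 0.005406) / 0.123996 = -1.171346
d₂ = d₁ − σ√T = -1.171346 − 0.123996 = -1.295342
e^{−rT} = 0.988248
e^{−qT} = 0.985996
N(d₁) = 0.120730,  N(d₂) = 0.097601
Call price V = S·e^{−qT}·N(d₁) − K·e^{−rT}·N(d₂) = 26.313606 − 24.787749 = 1.525858
Δ = e^{−qT}·N(d₁) = 0.119039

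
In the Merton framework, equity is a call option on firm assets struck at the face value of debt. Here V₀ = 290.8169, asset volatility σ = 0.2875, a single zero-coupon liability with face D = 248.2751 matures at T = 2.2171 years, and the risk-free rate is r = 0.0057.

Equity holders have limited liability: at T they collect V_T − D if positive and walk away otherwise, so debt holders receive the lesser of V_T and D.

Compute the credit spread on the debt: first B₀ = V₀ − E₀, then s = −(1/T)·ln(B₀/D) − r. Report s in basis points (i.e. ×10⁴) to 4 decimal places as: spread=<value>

spread=507.5823

Apply the equity-as-call identities (strike 248.2751, horizon 2.2171 years):
d₁ = [ln(V₀/D) + (r + σ²/2)T] / (σ√T)
   = [ln(290.8169/248.2751) + (0.0057 + 0.5·0.2875²)·2.2171] / (0.2875·√2.2171)
   = [0.158156 + 0.104266] / 0.428085 = 0.613014
d₂ = d₁ − σ√T = 0.613014 − 0.428085 = 0.184929
N(d₁) = 0.730067,  N(d₂) = 0.573358,  e^(−rT) = 0.987442
E₀ = V₀·N(d₁) − D·e^(−rT)·N(d₂)
   = 290.8169·0.730067 − 248.2751·0.987442·0.573358 = 71.752915
B₀ = V₀ − E₀ = 290.8169 − 71.752915 = 219.063985
spread = −(1/T)·ln(B₀/D) − r = −(1/2.2171)·ln(219.063985/248.2751) − 0.0057 = 0.05075823
in basis points: 0.05075823 × 10⁴ = 507.5823 bp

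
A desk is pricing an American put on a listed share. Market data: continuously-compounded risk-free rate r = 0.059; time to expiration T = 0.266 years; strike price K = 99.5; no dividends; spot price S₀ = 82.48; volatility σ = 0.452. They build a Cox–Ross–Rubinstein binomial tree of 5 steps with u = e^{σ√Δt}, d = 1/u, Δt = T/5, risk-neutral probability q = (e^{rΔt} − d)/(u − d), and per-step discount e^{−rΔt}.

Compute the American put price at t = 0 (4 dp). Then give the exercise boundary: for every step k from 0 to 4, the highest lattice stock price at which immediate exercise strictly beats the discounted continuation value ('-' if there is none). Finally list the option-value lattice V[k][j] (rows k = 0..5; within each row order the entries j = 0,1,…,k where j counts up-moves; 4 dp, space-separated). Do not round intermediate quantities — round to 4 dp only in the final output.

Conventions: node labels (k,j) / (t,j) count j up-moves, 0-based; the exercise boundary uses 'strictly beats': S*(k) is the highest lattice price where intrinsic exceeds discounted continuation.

Δt=0.05320, u=1.10988, d=0.90100, q=0.48901, disc=e^(-rΔt)=0.99687
k=5 terminal: V=max(K-S,0) → 50.5263 39.1722 25.1858 7.9569 0.0000 0.0000
k=4: j=0 S=54.3551 intr=45.1449 cont=44.8331 V=45.1449[EX]; j=1 S=66.9568 intr=32.5432 cont=32.2314 V=32.5432[EX]; j=2 S=82.4800 intr=17.0200 cont=16.7082 V=17.0200[EX]; j=3 S=101.6021 intr=0.0000 cont=4.0531 V=4.0531[hold]; j=4 S=125.1575 intr=0.0000 cont=0.0000 V=0.0000[hold]  S*(4)=82.4800
k=3: j=0 S=60.3278 intr=39.1722 cont=38.8604 V=39.1722[EX]; j=1 S=74.3142 intr=25.1858 cont=24.8740 V=25.1858[EX]; j=2 S=91.5431 intr=7.9569 cont=10.6456 V=10.6456[hold]; j=3 S=112.7665 intr=0.0000 cont=2.0646 V=2.0646[hold]  S*(3)=74.3142
k=2: j=0 S=66.9568 intr=32.5432 cont=32.2314 V=32.5432[EX]; j=1 S=82.4800 intr=17.0200 cont=18.0189 V=18.0189[hold]; j=2 S=101.6021 intr=0.0000 cont=6.4292 V=6.4292[hold]  S*(2)=66.9568
k=1: j=0 S=74.3142 intr=25.1858 cont=25.3610 V=25.3610[hold]; j=1 S=91.5431 intr=7.9569 cont=12.3127 V=12.3127[hold]  S*(1)=-
k=0: j=0 S=82.4800 intr=17.0200 cont=18.9207 V=18.9207[hold]  S*(0)=-

price = 18.9207
boundary = - - 66.9568 74.3142 82.4800
tree:
18.9207
25.3610 12.3127
32.5432 18.0189 6.4292
39.1722 25.1858 10.6456 2.0646
45.1449 32.5432 17.0200 4.0531 0.0000
50.5263 39.1722 25.1858 7.9569 0.0000 0.0000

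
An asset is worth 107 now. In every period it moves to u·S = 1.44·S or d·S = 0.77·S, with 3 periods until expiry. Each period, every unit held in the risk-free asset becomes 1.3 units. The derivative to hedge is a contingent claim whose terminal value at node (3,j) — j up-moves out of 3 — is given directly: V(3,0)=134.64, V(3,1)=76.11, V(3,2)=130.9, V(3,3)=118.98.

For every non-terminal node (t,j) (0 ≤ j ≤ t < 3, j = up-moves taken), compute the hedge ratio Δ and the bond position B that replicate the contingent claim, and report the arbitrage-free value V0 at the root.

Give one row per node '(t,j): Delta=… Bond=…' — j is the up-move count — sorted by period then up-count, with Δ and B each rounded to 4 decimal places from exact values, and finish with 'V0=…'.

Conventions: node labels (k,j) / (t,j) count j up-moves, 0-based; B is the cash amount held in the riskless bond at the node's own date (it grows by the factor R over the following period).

Arbitrage-free pricing uses the up-move probability p* = (R−d)/(u−d) = 0.7910, discounting each step at R = 1.3.
Terminal payoffs: V(3,0)=134.6400, V(3,1)=76.1100, V(3,2)=130.9000, V(3,3)=118.9800
  t=2,j=0: stock 63.4403 → up 91.3540 (V=76.1100), down 48.8490 (V=134.6400). Price 67.9540; hedge Δ=-1.3770, bond B=155.3122.
  t=2,j=1: stock 118.6416 → up 170.8439 (V=130.9000), down 91.3540 (V=76.1100). Price 91.8856; hedge Δ=0.6893, bond B=10.1095.
  t=2,j=2: stock 221.8752 → up 319.5003 (V=118.9800), down 170.8439 (V=130.9000). Price 93.4390; hedge Δ=-0.0802, bond B=111.2301.
  t=1,j=0: stock 82.3900 → up 118.6416 (V=91.8856), down 63.4403 (V=67.9540). Price 66.8346; hedge Δ=0.4335, bond B=31.1157.
  t=1,j=1: stock 154.0800 → up 221.8752 (V=93.4390), down 118.6416 (V=91.8856). Price 71.6265; hedge Δ=0.0150, bond B=69.3080.
  t=0,j=0: stock 107.0000 → up 154.0800 (V=71.6265), down 82.3900 (V=66.8346). Price 54.3271; hedge Δ=0.0668, bond B=47.1750.
As a check, the time-0 holding Δ(0,0)·S0 + B(0,0) comes to 54.3271 — exactly V0.

(0,0): Delta=0.0668 Bond=47.1750
(1,0): Delta=0.4335 Bond=31.1157
(1,1): Delta=0.0150 Bond=69.3080
(2,0): Delta=-1.3770 Bond=155.3122
(2,1): Delta=0.6893 Bond=10.1095
(2,2): Delta=-0.0802 Bond=111.2301
V0=54.3271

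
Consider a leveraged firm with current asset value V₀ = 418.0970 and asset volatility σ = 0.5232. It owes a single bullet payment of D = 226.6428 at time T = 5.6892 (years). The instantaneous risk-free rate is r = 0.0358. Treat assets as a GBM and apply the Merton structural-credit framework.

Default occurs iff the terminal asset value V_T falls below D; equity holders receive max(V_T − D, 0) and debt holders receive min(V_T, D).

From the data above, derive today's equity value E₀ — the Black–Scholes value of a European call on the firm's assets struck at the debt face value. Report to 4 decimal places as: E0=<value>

E0=281.3697

Equity is a call on the firm's assets struck at D = 226.6428:
d₁ = [ln(V₀/D) + (r + σ²/2)T] / (σ√T)
   = [ln(418.0970/226.6428) + (0.0358 + 0.5·0.5232²)·5.6892] / (0.5232·√5.6892)
   = [0.612338 + 0.982349] / 1.247939 = 1.277857
d₂ = d₁ − σ√T = 1.277857 − 1.247939 = 0.029918
N(d₁) = 0.899350,  N(d₂) = 0.511934,  e^(−rT) = 0.815729
E₀ = V₀·N(d₁) − D·e^(−rT)·N(d₂)
   = 418.0970·0.899350 − 226.6428·0.815729·0.511934 = 281.369731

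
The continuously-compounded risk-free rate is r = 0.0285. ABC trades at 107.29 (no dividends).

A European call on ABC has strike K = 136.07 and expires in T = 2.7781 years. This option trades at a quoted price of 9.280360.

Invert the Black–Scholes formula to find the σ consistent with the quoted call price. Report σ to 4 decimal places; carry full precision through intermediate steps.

At σ = 0.2201 the Black–Scholes value reproduces the quote:
σ√T = 0.2201·√2.7781 = 0.366855
d₁ = (ln(S/K) + (r+σ²/2)T) / (σ√T) = (ln(107.29/136.07) + (0.0285+0.2201²/2)·2.7781) / 0.366855 = (-0.237634 + 0.146467) / 0.366855 = -0.248510
d₂ = d₁ − σ√T = -0.248510 − 0.366855 = -0.615365
e^{−rT} = 0.923877
N(d₁) = 0.401870,  N(d₂) = 0.269157
V = S·N(d₁) − K·e^{−rT}·N(d₂) = 43.116627 − 33.836267 = 9.280360 (the observed quote) — the price is monotone increasing in volatility, hence this σ is the only solution

sigma = 0.2201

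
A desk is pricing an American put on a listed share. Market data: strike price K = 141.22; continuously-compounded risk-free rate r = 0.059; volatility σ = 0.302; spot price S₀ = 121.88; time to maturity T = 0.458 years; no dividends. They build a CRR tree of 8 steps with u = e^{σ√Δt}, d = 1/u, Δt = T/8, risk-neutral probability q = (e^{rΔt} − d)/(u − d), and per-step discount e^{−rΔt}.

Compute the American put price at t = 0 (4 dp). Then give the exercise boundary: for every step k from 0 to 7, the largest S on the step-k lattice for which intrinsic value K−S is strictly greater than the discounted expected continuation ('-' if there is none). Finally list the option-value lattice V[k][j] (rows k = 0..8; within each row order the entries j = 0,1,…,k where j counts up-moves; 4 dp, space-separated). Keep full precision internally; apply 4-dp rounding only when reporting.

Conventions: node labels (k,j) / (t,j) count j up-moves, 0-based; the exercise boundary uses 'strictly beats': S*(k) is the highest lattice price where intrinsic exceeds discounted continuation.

params: Δt=0.05725 u=1.07493 d=0.93029 q=0.50533 e^(-rΔt)=0.99663
t_8 payoffs: 72.8481 62.2174 49.9338 35.7404 19.3400 0.3897 0.0000 0.0000 0.0000
t_7: node(7,0) S=73.4952 payoff=67.7248 vs cont=67.2486 → 67.7248 [stop]  node(7,1) S=84.9226 payoff=56.2974 vs cont=55.8212 → 56.2974 [stop]  node(7,2) S=98.1266 payoff=43.0934 vs cont=42.6172 → 43.0934 [stop]  node(7,3) S=113.3837 payoff=27.8363 vs cont=27.3601 → 27.8363 [stop]  node(7,4) S=131.0130 payoff=10.2070 vs cont=9.7308 → 10.2070 [stop]  node(7,5) S=151.3833 payoff=0.0000 vs cont=0.1921 → 0.1921 [wait]  node(7,6) S=174.9210 payoff=0.0000 vs cont=0.0000 → 0.0000 [wait]  node(7,7) S=202.1183 payoff=0.0000 vs cont=0.0000 → 0.0000 [wait]  ⇒ S*(7)=131.0130
t_6: node(6,0) S=79.0026 payoff=62.2174 vs cont=61.7412 → 62.2174 [stop]  node(6,1) S=91.2862 payoff=49.9338 vs cont=49.4576 → 49.9338 [stop]  node(6,2) S=105.4796 payoff=35.7404 vs cont=35.2641 → 35.7404 [stop]  node(6,3) S=121.8800 payoff=19.3400 vs cont=18.8638 → 19.3400 [stop]  node(6,4) S=140.8303 payoff=0.3897 vs cont=5.1288 → 5.1288 [wait]  node(6,5) S=162.7271 payoff=0.0000 vs cont=0.0947 → 0.0947 [wait]  node(6,6) S=188.0285 payoff=0.0000 vs cont=0.0000 → 0.0000 [wait]  ⇒ S*(6)=121.8800
t_5: node(5,0) S=84.9226 payoff=56.2974 vs cont=55.8212 → 56.2974 [stop]  node(5,1) S=98.1266 payoff=43.0934 vs cont=42.6172 → 43.0934 [stop]  node(5,2) S=113.3837 payoff=27.8363 vs cont=27.3601 → 27.8363 [stop]  node(5,3) S=131.0130 payoff=10.2070 vs cont=12.1176 → 12.1176 [wait]  node(5,4) S=151.3833 payoff=0.0000 vs cont=2.5762 → 2.5762 [wait]  node(5,5) S=174.9210 payoff=0.0000 vs cont=0.0467 → 0.0467 [wait]  ⇒ S*(5)=113.3837
t_4: node(4,0) S=91.2862 payoff=49.9338 vs cont=49.4576 → 49.9338 [stop]  node(4,1) S=105.4796 payoff=35.7404 vs cont=35.2641 → 35.7404 [stop]  node(4,2) S=121.8800 payoff=19.3400 vs cont=19.8260 → 19.8260 [wait]  node(4,3) S=140.8303 payoff=0.3897 vs cont=7.2714 → 7.2714 [wait]  node(4,4) S=162.7271 payoff=0.0000 vs cont=1.2936 → 1.2936 [wait]  ⇒ S*(4)=105.4796
t_3: node(3,0) S=98.1266 payoff=43.0934 vs cont=42.6172 → 43.0934 [stop]  node(3,1) S=113.3837 payoff=27.8363 vs cont=27.6049 → 27.8363 [stop]  node(3,2) S=131.0130 payoff=10.2070 vs cont=13.4363 → 13.4363 [wait]  node(3,3) S=151.3833 payoff=0.0000 vs cont=4.2362 → 4.2362 [wait]  ⇒ S*(3)=113.3837
t_2: node(2,0) S=105.4796 payoff=35.7404 vs cont=35.2641 → 35.7404 [stop]  node(2,1) S=121.8800 payoff=19.3400 vs cont=20.4901 → 20.4901 [wait]  node(2,2) S=140.8303 payoff=0.3897 vs cont=8.7575 → 8.7575 [wait]  ⇒ S*(2)=105.4796
t_1: node(1,0) S=113.3837 payoff=27.8363 vs cont=27.9394 → 27.9394 [wait]  node(1,1) S=131.0130 payoff=10.2070 vs cont=14.5122 → 14.5122 [wait]  ⇒ S*(1)=-
t_0: node(0,0) S=121.8800 payoff=19.3400 vs cont=21.0828 → 21.0828 [wait]  ⇒ S*(0)=-

price = 21.0828
boundary = - - 105.4796 113.3837 105.4796 113.3837 121.8800 131.0130
tree:
21.0828
27.9394 14.5122
35.7404 20.4901 8.7575
43.0934 27.8363 13.4363 4.2362
49.9338 35.7404 19.8260 7.2714 1.2936
56.2974 43.0934 27.8363 12.1176 2.5762 0.0467
62.2174 49.9338 35.7404 19.3400 5.1288 0.0947 0.0000
67.7248 56.2974 43.0934 27.8363 10.2070 0.1921 0.0000 0.0000
72.8481 62.2174 49.9338 35.7404 19.3400 0.3897 0.0000 0.0000 0.0000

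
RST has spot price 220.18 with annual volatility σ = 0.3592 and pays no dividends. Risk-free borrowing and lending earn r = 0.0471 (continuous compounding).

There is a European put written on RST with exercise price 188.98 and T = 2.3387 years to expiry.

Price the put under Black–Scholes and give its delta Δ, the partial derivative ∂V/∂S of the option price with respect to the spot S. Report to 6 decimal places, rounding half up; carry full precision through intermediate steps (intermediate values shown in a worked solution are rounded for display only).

price = 21.274470
Δ = -0.225618

σ√T = 0.3592·√2.3387 = 0.549318
d₁ = (ln(S/K) + (r+σ²/2)T) / (σ√T) = (ln(220.18/188.98) + (0.0471+0.3592²/2)·2.3387) / 0.549318 = (0.152804 + 0.261028) / 0.549318 = 0.753356
d₂ = d₁ − σ√T = 0.753356 − 0.549318 = 0.204039
e^{−rT} = 0.895697
N(−d₁) = 0.225618,  N(−d₂) = 0.419162
Put price V = K·e^{−rT}·N(−d₂) − S·N(−d₁) = 70.951023 − 49.676554 = 21.274470
Δ = −N(−d₁) = -0.225618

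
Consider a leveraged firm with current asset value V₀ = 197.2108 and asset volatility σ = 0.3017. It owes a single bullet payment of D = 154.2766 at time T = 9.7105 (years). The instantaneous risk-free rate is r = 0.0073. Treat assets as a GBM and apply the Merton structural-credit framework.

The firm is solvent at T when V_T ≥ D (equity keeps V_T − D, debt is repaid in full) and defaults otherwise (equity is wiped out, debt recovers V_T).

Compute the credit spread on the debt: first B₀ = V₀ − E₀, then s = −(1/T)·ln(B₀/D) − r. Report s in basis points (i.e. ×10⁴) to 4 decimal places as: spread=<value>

spread=317.1048

Equity is a call on the firm's assets struck at D = 154.2766:
d₁ = [ln(V₀/D) + (r + σ²/2)T] / (σ√T)
   = [ln(197.2108/154.2766) + (0.0073 + 0.5·0.3017²)·9.7105] / (0.3017·√9.7105)
   = [0.245526 + 0.512826] / 0.940148 = 0.806630
d₂ = d₁ − σ√T = 0.806630 − 0.940148 = -0.133517
N(d₁) = 0.790060,  N(d₂) = 0.446892,  e^(−rT) = 0.931567
E₀ = V₀·N(d₁) − D·e^(−rT)·N(d₂)
   = 197.2108·0.790060 − 154.2766·0.931567·0.446892 = 91.581501
B₀ = V₀ − E₀ = 197.2108 − 91.581501 = 105.629299
spread = −(1/T)·ln(B₀/D) − r = −(1/9.7105)·ln(105.629299/154.2766) − 0.0073 = 0.03171048
in basis points: 0.03171048 × 10⁴ = 317.1048 bp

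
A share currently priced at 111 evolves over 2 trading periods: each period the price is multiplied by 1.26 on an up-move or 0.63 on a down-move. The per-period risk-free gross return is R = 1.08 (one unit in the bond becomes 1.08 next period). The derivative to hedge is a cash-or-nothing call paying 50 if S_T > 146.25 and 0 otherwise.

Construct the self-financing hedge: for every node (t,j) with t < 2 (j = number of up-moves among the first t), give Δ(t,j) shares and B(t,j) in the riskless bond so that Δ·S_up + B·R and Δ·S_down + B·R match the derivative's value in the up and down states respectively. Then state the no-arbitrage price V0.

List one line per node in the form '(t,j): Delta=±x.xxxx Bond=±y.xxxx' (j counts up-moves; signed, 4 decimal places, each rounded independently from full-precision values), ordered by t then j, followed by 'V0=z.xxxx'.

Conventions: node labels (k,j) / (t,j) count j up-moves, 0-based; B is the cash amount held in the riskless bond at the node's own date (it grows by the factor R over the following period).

(0,0): Delta=0.4729 Bond=-30.6192
(1,0): Delta=0.0000 Bond=0.0000
(1,1): Delta=0.5675 Bond=-46.2963
V0=21.8709

Arbitrage-free pricing uses the up-move probability p* = (R−d)/(u−d) = 0.7143, discounting each step at R = 1.08.
Payoffs at expiry: V(2,0)=0.0000, V(2,1)=0.0000, V(2,2)=50.0000
(1,0): S=69.9300. Δ = (V_up−V_dn)/(S_up−S_dn) = (0.0000−0.0000)/(88.1118−44.0559) = 0.0000. V = [p*·0.0000 + (1−p*)·0.0000]/1.08 = 0.0000. B = V − Δ·S = 0.0000.
(1,1): S=139.8600. Δ = (V_up−V_dn)/(S_up−S_dn) = (50.0000−0.0000)/(176.2236−88.1118) = 0.5675. V = [p*·50.0000 + (1−p*)·0.0000]/1.08 = 33.0688. B = V − Δ·S = -46.2963.
(0,0): S=111.0000. Δ = (V_up−V_dn)/(S_up−S_dn) = (33.0688−0.0000)/(139.8600−69.9300) = 0.4729. V = [p*·33.0688 + (1−p*)·0.0000]/1.08 = 21.8709. B = V − Δ·S = -30.6192.
Check: Δ(0,0)·S0 + B(0,0) = 21.8709 = V0.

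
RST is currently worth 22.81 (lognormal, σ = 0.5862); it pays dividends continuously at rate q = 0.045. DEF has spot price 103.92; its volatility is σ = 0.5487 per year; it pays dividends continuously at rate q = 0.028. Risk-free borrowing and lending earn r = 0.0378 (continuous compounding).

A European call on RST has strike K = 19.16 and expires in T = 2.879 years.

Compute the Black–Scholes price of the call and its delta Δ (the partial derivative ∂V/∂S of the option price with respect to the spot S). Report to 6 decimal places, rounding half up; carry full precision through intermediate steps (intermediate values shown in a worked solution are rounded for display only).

σ√T = 0.5862·√2.879 = 0.994642
d₁ = (ln(S/K) + (r−q+σ²/2)T) / (σ√T) = (ln(22.81/19.16) + (0.0378−0.045+0.5862²/2)·2.879) / 0.994642 = (0.174374 + 0.473927) / 0.994642 = 0.651794
d₂ = d₁ − σ√T = 0.651794 − 0.994642 = -0.342848
e^{−rT} = 0.896886
e^{−qT} = 0.878486
N(d₁) = 0.742733,  N(d₂) = 0.365857
Call price V = S·e^{−qT}·N(d₁) − K·e^{−rT}·N(d₂) = 14.883085 − 6.287004 = 8.596082
Δ = e^{−qT}·N(d₁) = 0.652481

price = 8.596082
Δ = 0.652481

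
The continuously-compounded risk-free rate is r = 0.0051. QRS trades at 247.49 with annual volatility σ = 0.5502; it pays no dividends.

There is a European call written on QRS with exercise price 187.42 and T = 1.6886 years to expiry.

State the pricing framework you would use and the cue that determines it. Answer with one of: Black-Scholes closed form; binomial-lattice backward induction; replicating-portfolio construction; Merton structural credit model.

framework: Black-Scholes closed form

Key observation: with QRS following a GBM at constant σ and r, the European call struck at 187.42 prices in closed form — nothing here needs a stepwise model or a balance sheet.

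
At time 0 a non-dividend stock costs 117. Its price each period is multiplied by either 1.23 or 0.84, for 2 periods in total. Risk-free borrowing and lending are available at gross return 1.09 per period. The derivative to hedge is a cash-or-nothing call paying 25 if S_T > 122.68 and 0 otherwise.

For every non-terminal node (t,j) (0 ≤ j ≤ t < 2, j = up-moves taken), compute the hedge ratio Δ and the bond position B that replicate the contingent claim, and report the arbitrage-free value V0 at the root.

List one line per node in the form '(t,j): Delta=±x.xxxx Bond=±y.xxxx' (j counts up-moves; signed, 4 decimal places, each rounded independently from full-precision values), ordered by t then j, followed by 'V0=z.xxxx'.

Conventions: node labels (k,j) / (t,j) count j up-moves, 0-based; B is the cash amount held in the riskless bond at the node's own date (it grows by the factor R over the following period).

No-arbitrage ⇒ martingale measure with p* = (R−d)/(u−d) = 0.6410.
At maturity the claim pays: V(2,0)=0.0000, V(2,1)=0.0000, V(2,2)=25.0000
Node (1,0) S=98.2800: V=(p*·0.0000+(1−p*)·0.0000)/1.09=0.0000; Δ=(0.0000−0.0000)/(120.8844−82.5552)=0.0000; B=V−Δ·S=0.0000
Node (1,1) S=143.9100: V=(p*·25.0000+(1−p*)·0.0000)/1.09=14.7024; Δ=(25.0000−0.0000)/(177.0093−120.8844)=0.4454; B=V−Δ·S=-49.4001
Node (0,0) S=117.0000: V=(p*·14.7024+(1−p*)·0.0000)/1.09=8.6464; Δ=(14.7024−0.0000)/(143.9100−98.2800)=0.3222; B=V−Δ·S=-29.0521
As a check, the time-0 holding Δ(0,0)·S0 + B(0,0) comes to 8.6464 — exactly V0.

(0,0): Delta=0.3222 Bond=-29.0521
(1,0): Delta=0.0000 Bond=0.0000
(1,1): Delta=0.4454 Bond=-49.4001
V0=8.6464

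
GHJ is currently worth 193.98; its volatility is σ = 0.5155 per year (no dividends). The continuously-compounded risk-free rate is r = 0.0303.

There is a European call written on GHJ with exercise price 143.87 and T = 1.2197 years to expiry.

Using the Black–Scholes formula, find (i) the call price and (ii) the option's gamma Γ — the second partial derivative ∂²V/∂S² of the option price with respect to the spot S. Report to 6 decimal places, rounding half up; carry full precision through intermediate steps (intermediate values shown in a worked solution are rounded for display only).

price = 70.997510
Γ = 0.002465

σ√T = 0.5155·√1.2197 = 0.569318
d₁ = (ln(S/K) + (r+σ²/2)T) / (σ√T) = (ln(193.98/143.87) + (0.0303+0.5155²/2)·1.2197) / 0.569318 = (0.298845 + 0.199019) / 0.569318 = 0.874491
d₂ = d₁ − σ√T = 0.874491 − 0.569318 = 0.305172
e^{−rT} = 0.963718
N(d₁) = 0.809074,  N(d₂) = 0.619883
Call price V = S·N(d₁) − K·e^{−rT}·N(d₂) = 156.944259 − 85.946748 = 70.997510
φ(d₁) = (1/√(2π))·e^{−d₁²/2} = 0.272176
Γ = φ(d₁) / (S·σ·√T) = 0.002465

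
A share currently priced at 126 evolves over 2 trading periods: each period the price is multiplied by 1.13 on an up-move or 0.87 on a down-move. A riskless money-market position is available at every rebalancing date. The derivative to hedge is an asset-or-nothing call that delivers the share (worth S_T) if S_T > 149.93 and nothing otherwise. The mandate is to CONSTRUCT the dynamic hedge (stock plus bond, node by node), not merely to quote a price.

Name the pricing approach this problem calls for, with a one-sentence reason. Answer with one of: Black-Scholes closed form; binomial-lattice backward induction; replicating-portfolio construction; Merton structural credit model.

framework: replicating-portfolio construction

Key observation: what is demanded is not a single number but the (Δ, B) position at each node of the 1.13/0.87 tree starting at 126; constructing those positions is the replicating-portfolio method.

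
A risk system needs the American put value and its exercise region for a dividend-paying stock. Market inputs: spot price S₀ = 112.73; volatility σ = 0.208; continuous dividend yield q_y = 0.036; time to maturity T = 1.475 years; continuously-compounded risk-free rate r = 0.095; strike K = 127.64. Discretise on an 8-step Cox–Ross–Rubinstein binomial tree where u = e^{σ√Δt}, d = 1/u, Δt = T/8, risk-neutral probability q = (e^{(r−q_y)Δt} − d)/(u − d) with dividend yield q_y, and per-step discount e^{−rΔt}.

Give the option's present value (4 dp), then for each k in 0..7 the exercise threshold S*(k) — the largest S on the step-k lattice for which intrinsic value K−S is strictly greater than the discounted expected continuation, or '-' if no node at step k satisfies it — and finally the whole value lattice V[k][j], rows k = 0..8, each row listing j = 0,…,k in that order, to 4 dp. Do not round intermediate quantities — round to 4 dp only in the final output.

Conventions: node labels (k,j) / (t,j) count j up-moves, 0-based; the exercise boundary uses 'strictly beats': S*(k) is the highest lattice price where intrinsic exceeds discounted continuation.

Δt=0.18438  u=1.09342  d=0.91456  q=0.53884  discount=0.98264
step 8 (expiry): payoffs max(K−S,0) = 72.4660 61.6754 48.7745 33.3505 14.9100 0.0000 0.0000 0.0000 0.0000
step 7: (k=7,j=0): S=60.3285, K−S=67.3115, hold=65.4944 ⇒ V=67.3115 exercise | (k=7,j=1): S=72.1272, K−S=55.5128, hold=53.7738 ⇒ V=55.5128 exercise | (k=7,j=2): S=86.2333, K−S=41.4067, hold=39.7609 ⇒ V=41.4067 exercise | (k=7,j=3): S=103.0983, K−S=24.5417, hold=23.0075 ⇒ V=24.5417 exercise | (k=7,j=4): S=123.2615, K−S=4.3785, hold=6.7566 ⇒ V=6.7566 continue | (k=7,j=5): S=147.3682, K−S=0.0000, hold=0.0000 ⇒ V=0.0000 continue | (k=7,j=6): S=176.1895, K−S=0.0000, hold=0.0000 ⇒ V=0.0000 continue | (k=7,j=7): S=210.6475, K−S=0.0000, hold=0.0000 ⇒ V=0.0000 continue  boundary S*=103.0983
step 6: (k=6,j=0): S=65.9646, K−S=61.6754, hold=59.8956 ⇒ V=61.6754 exercise | (k=6,j=1): S=78.8655, K−S=48.7745, hold=47.0800 ⇒ V=48.7745 exercise | (k=6,j=2): S=94.2895, K−S=33.3505, hold=31.7581 ⇒ V=33.3505 exercise | (k=6,j=3): S=112.7300, K−S=14.9100, hold=14.6987 ⇒ V=14.9100 exercise | (k=6,j=4): S=134.7770, K−S=0.0000, hold=3.0618 ⇒ V=3.0618 continue | (k=6,j=5): S=161.1358, K−S=0.0000, hold=0.0000 ⇒ V=0.0000 continue | (k=6,j=6): S=192.6496, K−S=0.0000, hold=0.0000 ⇒ V=0.0000 continue  boundary S*=112.7300
step 5: (k=5,j=0): S=72.1272, K−S=55.5128, hold=53.7738 ⇒ V=55.5128 exercise | (k=5,j=1): S=86.2333, K−S=41.4067, hold=39.7609 ⇒ V=41.4067 exercise | (k=5,j=2): S=103.0983, K−S=24.5417, hold=23.0075 ⇒ V=24.5417 exercise | (k=5,j=3): S=123.2615, K−S=4.3785, hold=8.3777 ⇒ V=8.3777 continue | (k=5,j=4): S=147.3682, K−S=0.0000, hold=1.3875 ⇒ V=1.3875 continue | (k=5,j=5): S=176.1895, K−S=0.0000, hold=0.0000 ⇒ V=0.0000 continue  boundary S*=103.0983
step 4: (k=4,j=0): S=78.8655, K−S=48.7745, hold=47.0800 ⇒ V=48.7745 exercise | (k=4,j=1): S=94.2895, K−S=33.3505, hold=31.7581 ⇒ V=33.3505 exercise | (k=4,j=2): S=112.7300, K−S=14.9100, hold=15.5571 ⇒ V=15.5571 continue | (k=4,j=3): S=134.7770, K−S=0.0000, hold=4.5310 ⇒ V=4.5310 continue | (k=4,j=4): S=161.1358, K−S=0.0000, hold=0.6287 ⇒ V=0.6287 continue  boundary S*=94.2895
step 3: (k=3,j=0): S=86.2333, K−S=41.4067, hold=39.7609 ⇒ V=41.4067 exercise | (k=3,j=1): S=103.0983, K−S=24.5417, hold=23.3502 ⇒ V=24.5417 exercise | (k=3,j=2): S=123.2615, K−S=4.3785, hold=9.4489 ⇒ V=9.4489 continue | (k=3,j=3): S=147.3682, K−S=0.0000, hold=2.3862 ⇒ V=2.3862 continue  boundary S*=103.0983
step 2: (k=2,j=0): S=94.2895, K−S=33.3505, hold=31.7581 ⇒ V=33.3505 exercise | (k=2,j=1): S=112.7300, K−S=14.9100, hold=16.1242 ⇒ V=16.1242 continue | (k=2,j=2): S=134.7770, K−S=0.0000, hold=5.5453 ⇒ V=5.5453 continue  boundary S*=94.2895
step 1: (k=1,j=0): S=103.0983, K−S=24.5417, hold=23.6505 ⇒ V=24.5417 exercise | (k=1,j=1): S=123.2615, K−S=4.3785, hold=10.2429 ⇒ V=10.2429 continue  boundary S*=103.0983
step 0: (k=0,j=0): S=112.7300, K−S=14.9100, hold=16.5447 ⇒ V=16.5447 continue  boundary S*=-

price = 16.5447
boundary = - 103.0983 94.2895 103.0983 94.2895 103.0983 112.7300 103.0983
tree:
16.5447
24.5417 10.2429
33.3505 16.1242 5.5453
41.4067 24.5417 9.4489 2.3862
48.7745 33.3505 15.5571 4.5310 0.6287
55.5128 41.4067 24.5417 8.3777 1.3875 0.0000
61.6754 48.7745 33.3505 14.9100 3.0618 0.0000 0.0000
67.3115 55.5128 41.4067 24.5417 6.7566 0.0000 0.0000 0.0000
72.4660 61.6754 48.7745 33.3505 14.9100 0.0000 0.0000 0.0000 0.0000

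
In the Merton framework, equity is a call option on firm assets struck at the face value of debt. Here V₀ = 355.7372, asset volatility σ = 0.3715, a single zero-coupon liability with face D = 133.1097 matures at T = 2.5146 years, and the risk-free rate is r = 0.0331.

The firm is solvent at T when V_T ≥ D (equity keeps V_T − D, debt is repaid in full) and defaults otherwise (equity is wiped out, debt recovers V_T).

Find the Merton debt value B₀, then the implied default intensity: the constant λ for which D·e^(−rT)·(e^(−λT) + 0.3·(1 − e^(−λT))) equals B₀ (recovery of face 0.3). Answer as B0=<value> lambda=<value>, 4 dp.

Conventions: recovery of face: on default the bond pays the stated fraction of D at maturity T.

Apply the equity-as-call identities (strike 133.1097, horizon 2.5146 years):
d₁ = [ln(V₀/D) + (r + σ²/2)T] / (σ√T)
   = [ln(355.7372/133.1097) + (0.0331 + 0.5·0.3715²)·2.5146] / (0.3715·√2.5146)
   = [0.983019 + 0.256756] / 0.589106 = 2.104503
d₂ = d₁ − σ√T = 2.104503 − 0.589106 = 1.515397
N(d₁) = 0.982333,  N(d₂) = 0.935164,  e^(−rT) = 0.920136
E₀ = V₀·N(d₁) − D·e^(−rT)·N(d₂)
   = 355.7372·0.982333 − 133.1097·0.920136·0.935164 = 234.914238
B₀ = V₀ − E₀ = 355.7372 − 234.914238 = 120.822962
e^(−λT) = (B₀·e^(rT)/D − 0.3)/(1 − 0.3) = (120.8230·1.086795/133.1097 − 0.3)/0.7 = 0.98068367
λ = −ln(0.98068367)/2.5146 = 0.007757

B0=120.8230 lambda=0.0078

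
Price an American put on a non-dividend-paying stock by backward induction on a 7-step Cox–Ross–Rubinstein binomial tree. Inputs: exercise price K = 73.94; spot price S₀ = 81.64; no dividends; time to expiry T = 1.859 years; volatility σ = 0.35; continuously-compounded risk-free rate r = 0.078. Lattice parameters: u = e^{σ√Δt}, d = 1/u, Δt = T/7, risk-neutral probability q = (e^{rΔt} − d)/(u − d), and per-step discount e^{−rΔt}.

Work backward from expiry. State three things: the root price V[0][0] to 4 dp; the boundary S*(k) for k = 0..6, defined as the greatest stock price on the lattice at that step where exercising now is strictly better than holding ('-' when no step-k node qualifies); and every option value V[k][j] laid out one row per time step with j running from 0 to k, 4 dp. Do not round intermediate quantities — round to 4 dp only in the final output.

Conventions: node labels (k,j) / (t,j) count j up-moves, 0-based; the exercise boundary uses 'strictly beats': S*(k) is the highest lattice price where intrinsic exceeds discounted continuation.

Δt=0.26557, u=1.19766, d=0.83496, q=0.51274, disc=e^(-rΔt)=0.97950
k=7 terminal: V=max(K-S,0) → 50.8420 40.8086 26.4169 5.7736 0.0000 0.0000 0.0000 0.0000
k=6: j=0 S=27.6635 intr=46.2765 cont=44.7606 V=46.2765[EX]; j=1 S=39.6801 intr=34.2599 cont=32.7441 V=34.2599[EX]; j=2 S=56.9164 intr=17.0236 cont=15.5077 V=17.0236[EX]; j=3 S=81.6400 intr=0.0000 cont=2.7556 V=2.7556[hold]; j=4 S=117.1031 intr=0.0000 cont=0.0000 V=0.0000[hold]; j=5 S=167.9708 intr=0.0000 cont=0.0000 V=0.0000[hold]; j=6 S=240.9346 intr=0.0000 cont=0.0000 V=0.0000[hold]  S*(6)=56.9164
k=5: j=0 S=33.1314 intr=40.8086 cont=39.2927 V=40.8086[EX]; j=1 S=47.5231 intr=26.4169 cont=24.9010 V=26.4169[EX]; j=2 S=68.1664 intr=5.7736 cont=9.5088 V=9.5088[hold]; j=3 S=97.7768 intr=0.0000 cont=1.3152 V=1.3152[hold]; j=4 S=140.2494 intr=0.0000 cont=0.0000 V=0.0000[hold]; j=5 S=201.1715 intr=0.0000 cont=0.0000 V=0.0000[hold]  S*(5)=47.5231
k=4: j=0 S=39.6801 intr=34.2599 cont=32.7441 V=34.2599[EX]; j=1 S=56.9164 intr=17.0236 cont=17.3836 V=17.3836[hold]; j=2 S=81.6400 intr=0.0000 cont=5.1988 V=5.1988[hold]; j=3 S=117.1031 intr=0.0000 cont=0.6277 V=0.6277[hold]; j=4 S=167.9708 intr=0.0000 cont=0.0000 V=0.0000[hold]  S*(4)=39.6801
k=3: j=0 S=47.5231 intr=26.4169 cont=25.0818 V=26.4169[EX]; j=1 S=68.1664 intr=5.7736 cont=10.9077 V=10.9077[hold]; j=2 S=97.7768 intr=0.0000 cont=2.7965 V=2.7965[hold]; j=3 S=140.2494 intr=0.0000 cont=0.2996 V=0.2996[hold]  S*(3)=47.5231
k=2: j=0 S=56.9164 intr=17.0236 cont=18.0862 V=18.0862[hold]; j=1 S=81.6400 intr=0.0000 cont=6.6104 V=6.6104[hold]; j=2 S=117.1031 intr=0.0000 cont=1.4851 V=1.4851[hold]  S*(2)=-
k=1: j=0 S=68.1664 intr=5.7736 cont=11.9519 V=11.9519[hold]; j=1 S=97.7768 intr=0.0000 cont=3.9008 V=3.9008[hold]  S*(1)=-
k=0: j=0 S=81.6400 intr=0.0000 cont=7.6634 V=7.6634[hold]  S*(0)=-

price = 7.6634
boundary = - - - 47.5231 39.6801 47.5231 56.9164
tree:
7.6634
11.9519 3.9008
18.0862 6.6104 1.4851
26.4169 10.9077 2.7965 0.2996
34.2599 17.3836 5.1988 0.6277 0.0000
40.8086 26.4169 9.5088 1.3152 0.0000 0.0000
46.2765 34.2599 17.0236 2.7556 0.0000 0.0000 0.0000
50.8420 40.8086 26.4169 5.7736 0.0000 0.0000 0.0000 0.0000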